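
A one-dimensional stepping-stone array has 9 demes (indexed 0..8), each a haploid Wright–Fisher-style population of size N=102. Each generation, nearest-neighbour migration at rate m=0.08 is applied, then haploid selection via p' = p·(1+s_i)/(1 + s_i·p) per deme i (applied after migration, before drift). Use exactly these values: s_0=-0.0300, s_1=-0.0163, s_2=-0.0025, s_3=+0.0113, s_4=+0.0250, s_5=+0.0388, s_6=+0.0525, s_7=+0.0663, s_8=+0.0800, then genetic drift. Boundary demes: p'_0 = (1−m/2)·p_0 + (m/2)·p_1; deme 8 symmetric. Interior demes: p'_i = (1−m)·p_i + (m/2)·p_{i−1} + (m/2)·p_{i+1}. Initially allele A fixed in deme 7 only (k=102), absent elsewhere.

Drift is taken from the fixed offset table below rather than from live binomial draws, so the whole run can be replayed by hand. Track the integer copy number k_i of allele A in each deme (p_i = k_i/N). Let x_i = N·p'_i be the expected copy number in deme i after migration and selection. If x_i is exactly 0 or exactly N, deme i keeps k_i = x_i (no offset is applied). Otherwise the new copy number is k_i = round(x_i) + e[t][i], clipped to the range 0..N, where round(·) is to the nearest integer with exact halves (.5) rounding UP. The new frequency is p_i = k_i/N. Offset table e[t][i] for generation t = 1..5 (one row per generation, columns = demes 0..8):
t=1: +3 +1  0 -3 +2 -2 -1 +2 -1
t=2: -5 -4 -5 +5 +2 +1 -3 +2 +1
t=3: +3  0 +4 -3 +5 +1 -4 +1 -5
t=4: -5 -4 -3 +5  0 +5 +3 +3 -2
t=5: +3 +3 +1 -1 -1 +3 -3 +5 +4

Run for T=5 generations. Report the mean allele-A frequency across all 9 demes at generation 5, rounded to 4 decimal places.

t=0: k=[0 0 0 0 0 0 0 102 0]
t=1: x=[0.0000 0.0000 0.0000 0.0000 0.0000 0.0000 4.2852 94.3091 4.3923] k=[0 0 0 0 0 0 3 96 3]
t=2: x=[0.0000 0.0000 0.0000 0.0000 0.0000 0.1247 6.9230 89.2915 7.2195] k=[0 0 0 0 0 1 4 91 8]
t=3: x=[0.0000 0.0000 0.0000 0.0000 0.0410 1.1214 7.7172 85.1236 12.1180] k=[0 0 0 0 5 2 4 86 7]
t=4: x=[0.0000 0.0000 0.0000 0.2023 4.7915 2.2834 7.5500 80.6634 10.8861] k=[0 0 0 5 5 7 11 84 9]
t=5: x=[0.0000 0.0000 0.1995 4.8517 5.2005 7.3349 14.3806 79.2354 12.8392] k=[0 0 1 4 4 10 11 84 17]

0.1427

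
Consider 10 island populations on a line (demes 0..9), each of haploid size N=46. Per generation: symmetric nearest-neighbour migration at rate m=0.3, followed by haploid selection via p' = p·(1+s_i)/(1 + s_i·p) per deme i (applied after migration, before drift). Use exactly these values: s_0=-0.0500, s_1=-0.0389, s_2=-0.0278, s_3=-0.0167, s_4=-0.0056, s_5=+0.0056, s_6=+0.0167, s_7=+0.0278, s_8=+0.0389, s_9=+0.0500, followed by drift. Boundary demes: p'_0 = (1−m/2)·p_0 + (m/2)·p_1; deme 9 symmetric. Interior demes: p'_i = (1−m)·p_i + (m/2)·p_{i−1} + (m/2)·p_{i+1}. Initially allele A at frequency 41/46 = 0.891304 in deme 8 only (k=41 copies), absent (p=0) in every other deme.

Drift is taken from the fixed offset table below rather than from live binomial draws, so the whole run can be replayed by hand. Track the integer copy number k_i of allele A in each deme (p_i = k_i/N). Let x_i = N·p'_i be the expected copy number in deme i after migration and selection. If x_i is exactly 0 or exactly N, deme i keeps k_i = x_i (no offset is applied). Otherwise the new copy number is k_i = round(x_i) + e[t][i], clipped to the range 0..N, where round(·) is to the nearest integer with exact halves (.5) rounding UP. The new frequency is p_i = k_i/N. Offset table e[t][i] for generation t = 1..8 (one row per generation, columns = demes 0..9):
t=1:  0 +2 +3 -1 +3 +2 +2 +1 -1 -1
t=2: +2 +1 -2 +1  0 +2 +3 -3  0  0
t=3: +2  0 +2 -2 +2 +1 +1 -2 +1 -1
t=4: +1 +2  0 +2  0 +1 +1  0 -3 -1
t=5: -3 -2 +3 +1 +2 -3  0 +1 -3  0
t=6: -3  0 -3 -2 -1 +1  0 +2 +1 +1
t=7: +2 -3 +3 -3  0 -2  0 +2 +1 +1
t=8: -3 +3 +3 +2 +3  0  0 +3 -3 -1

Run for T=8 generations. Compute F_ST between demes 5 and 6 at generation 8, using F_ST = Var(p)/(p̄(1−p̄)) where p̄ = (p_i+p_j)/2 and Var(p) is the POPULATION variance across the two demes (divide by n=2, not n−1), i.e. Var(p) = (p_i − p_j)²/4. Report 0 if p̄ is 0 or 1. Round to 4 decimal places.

t=0: k=[0 0 0 0 0 0 0 0 41 0]
t=1: x=[0.0000 0.0000 0.0000 0.0000 0.0000 0.0000 0.0000 6.2976 29.1099 6.4146] k=[0 0 0 0 0 0 0 7 28 5]
t=2: x=[0.0000 0.0000 0.0000 0.0000 0.0000 0.0000 1.0671 9.3018 21.8373 8.7917] k=[0 0 0 0 0 0 4 6 22 9]
t=3: x=[0.0000 0.0000 0.0000 0.0000 0.0000 0.6033 3.7567 8.2846 18.0669 11.3623] k=[0 0 0 0 0 2 5 6 19 10]
t=4: x=[0.0000 0.0000 0.0000 0.0000 0.2983 2.1615 4.7704 7.9792 16.0970 11.7723] k=[0 0 0 0 0 3 6 8 13 11]
t=5: x=[0.0000 0.0000 0.0000 0.0000 0.4475 3.0157 5.9351 8.6408 12.2907 11.7210] k=[0 0 0 0 2 0 6 10 9 12]
t=6: x=[0.0000 0.0000 0.0000 0.2950 1.3924 1.2065 5.7832 9.4543 9.8931 11.9771] k=[0 0 0 0 0 2 6 11 11 13]
t=7: x=[0.0000 0.0000 0.0000 0.0000 0.2983 2.3122 6.2388 10.4701 11.6285 13.1534] k=[0 0 0 0 0 0 6 12 13 14]
t=8: x=[0.0000 0.0000 0.0000 0.0000 0.0000 0.9049 6.0869 11.4847 13.3588 14.3268] k=[0 0 0 0 0 1 6 14 10 13]

0.0420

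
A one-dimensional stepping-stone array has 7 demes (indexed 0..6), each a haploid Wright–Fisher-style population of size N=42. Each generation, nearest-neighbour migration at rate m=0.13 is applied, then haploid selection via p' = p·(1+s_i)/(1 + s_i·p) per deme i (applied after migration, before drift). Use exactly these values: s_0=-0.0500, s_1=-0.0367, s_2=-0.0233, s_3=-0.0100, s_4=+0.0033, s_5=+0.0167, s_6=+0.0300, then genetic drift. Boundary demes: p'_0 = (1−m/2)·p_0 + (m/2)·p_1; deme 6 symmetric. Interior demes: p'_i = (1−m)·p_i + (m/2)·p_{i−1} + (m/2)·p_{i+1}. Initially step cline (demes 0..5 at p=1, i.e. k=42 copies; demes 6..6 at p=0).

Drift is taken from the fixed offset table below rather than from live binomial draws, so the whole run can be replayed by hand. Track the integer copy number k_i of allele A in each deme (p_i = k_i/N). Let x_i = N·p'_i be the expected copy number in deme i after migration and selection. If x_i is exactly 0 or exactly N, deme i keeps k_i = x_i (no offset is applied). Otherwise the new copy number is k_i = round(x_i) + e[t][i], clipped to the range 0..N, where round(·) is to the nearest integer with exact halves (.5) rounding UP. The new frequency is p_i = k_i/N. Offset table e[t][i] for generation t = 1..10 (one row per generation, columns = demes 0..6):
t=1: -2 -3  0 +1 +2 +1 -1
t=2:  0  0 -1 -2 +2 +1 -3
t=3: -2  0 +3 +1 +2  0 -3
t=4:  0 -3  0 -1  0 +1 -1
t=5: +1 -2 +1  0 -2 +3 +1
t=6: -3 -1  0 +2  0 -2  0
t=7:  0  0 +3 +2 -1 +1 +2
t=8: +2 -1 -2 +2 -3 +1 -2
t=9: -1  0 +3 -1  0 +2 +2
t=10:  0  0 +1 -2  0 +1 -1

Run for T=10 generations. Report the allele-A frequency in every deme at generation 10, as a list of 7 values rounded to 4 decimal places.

t=0: k=[42 42 42 42 42 42 0]
t=1: x=[42.0000 42.0000 42.0000 42.0000 42.0000 39.3120 2.8064] k=[42 42 42 42 42 40 2]
t=2: x=[42.0000 42.0000 42.0000 42.0000 41.8704 37.7240 4.5894] k=[42 42 42 42 42 39 2]
t=3: x=[42.0000 42.0000 42.0000 42.0000 41.8056 36.8651 4.5229] k=[42 42 42 42 42 37 2]
t=4: x=[42.0000 42.0000 42.0000 42.0000 41.6761 35.1455 4.3898] k=[42 42 42 42 42 36 3]
t=5: x=[42.0000 42.0000 42.0000 42.0000 41.6113 34.3492 5.2799] k=[42 42 42 42 40 37 6]
t=6: x=[42.0000 42.0000 42.0000 41.8687 39.9415 35.2741 8.2085] k=[42 42 42 42 40 33 8]
t=7: x=[42.0000 42.0000 42.0000 41.8687 39.6822 31.9571 9.8461] k=[42 42 42 42 39 33 12]
t=8: x=[42.0000 42.0000 42.0000 41.8030 38.8147 32.1504 13.6358] k=[42 42 42 42 36 33 12]
t=9: x=[42.0000 42.0000 42.0000 41.6061 36.2115 31.9571 13.6358] k=[42 42 42 41 36 34 16]
t=10: x=[42.0000 42.0000 41.9335 40.7277 36.2115 33.0769 17.4708] k=[42 42 42 39 36 34 16]

[1.0000, 1.0000, 1.0000, 0.9286, 0.8571, 0.8095, 0.3810]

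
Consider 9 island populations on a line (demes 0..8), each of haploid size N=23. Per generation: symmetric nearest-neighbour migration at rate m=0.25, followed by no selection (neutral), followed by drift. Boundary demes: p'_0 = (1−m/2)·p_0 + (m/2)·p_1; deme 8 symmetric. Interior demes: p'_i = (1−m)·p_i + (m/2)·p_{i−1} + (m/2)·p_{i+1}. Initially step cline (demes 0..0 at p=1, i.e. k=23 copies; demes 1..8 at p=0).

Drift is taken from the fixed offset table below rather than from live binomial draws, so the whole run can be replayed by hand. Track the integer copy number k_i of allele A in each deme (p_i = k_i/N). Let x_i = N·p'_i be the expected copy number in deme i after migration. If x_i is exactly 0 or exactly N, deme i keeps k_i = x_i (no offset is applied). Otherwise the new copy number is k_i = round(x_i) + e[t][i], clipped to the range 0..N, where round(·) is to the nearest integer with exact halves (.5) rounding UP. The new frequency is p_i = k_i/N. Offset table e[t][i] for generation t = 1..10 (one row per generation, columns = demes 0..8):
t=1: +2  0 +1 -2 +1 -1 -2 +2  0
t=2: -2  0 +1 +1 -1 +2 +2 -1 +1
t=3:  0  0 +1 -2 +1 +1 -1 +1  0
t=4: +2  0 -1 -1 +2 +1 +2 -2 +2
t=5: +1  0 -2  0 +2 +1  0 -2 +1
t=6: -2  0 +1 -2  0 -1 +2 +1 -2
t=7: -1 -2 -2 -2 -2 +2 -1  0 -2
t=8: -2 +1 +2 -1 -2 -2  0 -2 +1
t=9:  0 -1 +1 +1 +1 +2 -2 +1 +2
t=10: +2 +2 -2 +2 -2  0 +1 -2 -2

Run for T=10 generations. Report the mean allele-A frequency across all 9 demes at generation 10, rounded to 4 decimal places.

t=0: k=[23 0 0 0 0 0 0 0 0]
t=1: x=[20.1250 2.8750 0.0000 0.0000 0.0000 0.0000 0.0000 0.0000 0.0000] k=[22 3 0 0 0 0 0 0 0]
t=2: x=[19.6250 5.0000 0.3750 0.0000 0.0000 0.0000 0.0000 0.0000 0.0000] k=[18 5 1 0 0 0 0 0 0]
t=3: x=[16.3750 6.1250 1.3750 0.1250 0.0000 0.0000 0.0000 0.0000 0.0000] k=[16 6 2 0 0 0 0 0 0]
t=4: x=[14.7500 6.7500 2.2500 0.2500 0.0000 0.0000 0.0000 0.0000 0.0000] k=[17 7 1 0 0 0 0 0 0]
t=5: x=[15.7500 7.5000 1.6250 0.1250 0.0000 0.0000 0.0000 0.0000 0.0000] k=[17 8 0 0 0 0 0 0 0]
t=6: x=[15.8750 8.1250 1.0000 0.0000 0.0000 0.0000 0.0000 0.0000 0.0000] k=[14 8 2 0 0 0 0 0 0]
t=7: x=[13.2500 8.0000 2.5000 0.2500 0.0000 0.0000 0.0000 0.0000 0.0000] k=[12 6 1 0 0 0 0 0 0]
t=8: x=[11.2500 6.1250 1.5000 0.1250 0.0000 0.0000 0.0000 0.0000 0.0000] k=[9 7 4 0 0 0 0 0 0]
t=9: x=[8.7500 6.8750 3.8750 0.5000 0.0000 0.0000 0.0000 0.0000 0.0000] k=[9 6 5 2 0 0 0 0 0]
t=10: x=[8.6250 6.2500 4.7500 2.1250 0.2500 0.0000 0.0000 0.0000 0.0000] k=[11 8 3 4 0 0 0 0 0]

0.1256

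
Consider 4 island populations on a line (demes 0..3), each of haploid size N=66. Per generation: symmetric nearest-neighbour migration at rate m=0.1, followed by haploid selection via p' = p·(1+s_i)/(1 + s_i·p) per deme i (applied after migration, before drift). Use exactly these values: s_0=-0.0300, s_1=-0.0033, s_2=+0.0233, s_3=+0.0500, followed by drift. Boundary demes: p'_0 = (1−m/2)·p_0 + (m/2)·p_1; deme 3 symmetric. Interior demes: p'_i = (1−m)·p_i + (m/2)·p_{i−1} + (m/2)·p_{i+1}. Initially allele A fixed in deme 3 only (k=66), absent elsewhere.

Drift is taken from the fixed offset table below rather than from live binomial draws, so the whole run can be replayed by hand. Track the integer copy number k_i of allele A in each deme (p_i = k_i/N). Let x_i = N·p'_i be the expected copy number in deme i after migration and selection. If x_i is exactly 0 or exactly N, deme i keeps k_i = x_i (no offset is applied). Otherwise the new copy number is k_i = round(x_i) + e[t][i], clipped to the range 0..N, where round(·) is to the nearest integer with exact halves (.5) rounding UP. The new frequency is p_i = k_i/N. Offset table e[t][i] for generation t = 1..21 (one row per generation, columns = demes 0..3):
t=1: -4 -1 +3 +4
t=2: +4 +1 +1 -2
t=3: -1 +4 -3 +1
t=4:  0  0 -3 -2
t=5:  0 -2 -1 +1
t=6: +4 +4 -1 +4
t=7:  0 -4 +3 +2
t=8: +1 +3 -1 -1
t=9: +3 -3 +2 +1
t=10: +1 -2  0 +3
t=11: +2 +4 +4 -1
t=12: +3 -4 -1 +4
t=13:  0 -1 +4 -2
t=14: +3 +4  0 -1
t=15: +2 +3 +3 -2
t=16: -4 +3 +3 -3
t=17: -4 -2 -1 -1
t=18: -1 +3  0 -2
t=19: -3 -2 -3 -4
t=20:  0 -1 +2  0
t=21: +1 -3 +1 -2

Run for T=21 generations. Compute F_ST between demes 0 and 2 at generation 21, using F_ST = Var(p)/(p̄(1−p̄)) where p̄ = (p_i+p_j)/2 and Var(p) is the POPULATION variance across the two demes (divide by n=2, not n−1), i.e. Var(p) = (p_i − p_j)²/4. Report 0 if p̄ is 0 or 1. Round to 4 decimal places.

0.2511

t=0: k=[0 0 0 66]
t=1: x=[0.0000 0.0000 3.3730 62.8496] k=[0 0 6 66]
t=2: x=[0.0000 0.2990 8.8755 63.1367] k=[0 1 10 61]
t=3: x=[0.0485 1.3955 12.3293 58.7701] k=[0 5 9 60]
t=4: x=[0.2425 4.9349 11.5681 57.8066] k=[0 5 9 56]
t=5: x=[0.2425 4.9349 11.3651 54.1323] k=[0 3 10 55]
t=6: x=[0.1455 3.1900 12.1263 53.2592] k=[4 7 11 57]
t=7: x=[4.0331 7.0292 13.3435 55.1496] k=[4 3 16 57]
t=8: x=[3.8384 3.6885 17.6967 55.3916] k=[5 7 17 54]
t=9: x=[4.9585 7.3783 18.6567 52.6764] k=[8 4 21 54]
t=10: x=[7.5929 5.0346 22.1376 52.8707] k=[9 3 22 56]
t=11: x=[8.4725 4.2369 23.0946 54.7623] k=[10 8 27 54]
t=12: x=[9.6464 9.0242 27.7698 53.1621] k=[13 5 27 57]
t=13: x=[12.2924 6.4807 27.7698 55.9237] k=[12 5 32 54]
t=14: x=[11.3607 6.6801 32.1296 53.4048] k=[14 11 32 52]
t=15: x=[13.5196 12.1672 32.3298 51.5580] k=[16 15 35 50]
t=16: x=[15.5845 16.0099 35.1287 49.8525] k=[12 19 38 47]
t=17: x=[12.0471 19.5545 37.8724 47.2125] k=[8 18 37 46]
t=18: x=[8.2770 18.4061 36.8753 46.2321] k=[7 21 37 44]
t=19: x=[7.4952 21.0526 36.9252 44.3654] k=[4 19 34 40]
t=20: x=[4.6175 18.9553 33.9298 40.4679] k=[5 18 36 40]
t=21: x=[5.4946 18.2064 35.6779 40.5668] k=[6 15 37 39]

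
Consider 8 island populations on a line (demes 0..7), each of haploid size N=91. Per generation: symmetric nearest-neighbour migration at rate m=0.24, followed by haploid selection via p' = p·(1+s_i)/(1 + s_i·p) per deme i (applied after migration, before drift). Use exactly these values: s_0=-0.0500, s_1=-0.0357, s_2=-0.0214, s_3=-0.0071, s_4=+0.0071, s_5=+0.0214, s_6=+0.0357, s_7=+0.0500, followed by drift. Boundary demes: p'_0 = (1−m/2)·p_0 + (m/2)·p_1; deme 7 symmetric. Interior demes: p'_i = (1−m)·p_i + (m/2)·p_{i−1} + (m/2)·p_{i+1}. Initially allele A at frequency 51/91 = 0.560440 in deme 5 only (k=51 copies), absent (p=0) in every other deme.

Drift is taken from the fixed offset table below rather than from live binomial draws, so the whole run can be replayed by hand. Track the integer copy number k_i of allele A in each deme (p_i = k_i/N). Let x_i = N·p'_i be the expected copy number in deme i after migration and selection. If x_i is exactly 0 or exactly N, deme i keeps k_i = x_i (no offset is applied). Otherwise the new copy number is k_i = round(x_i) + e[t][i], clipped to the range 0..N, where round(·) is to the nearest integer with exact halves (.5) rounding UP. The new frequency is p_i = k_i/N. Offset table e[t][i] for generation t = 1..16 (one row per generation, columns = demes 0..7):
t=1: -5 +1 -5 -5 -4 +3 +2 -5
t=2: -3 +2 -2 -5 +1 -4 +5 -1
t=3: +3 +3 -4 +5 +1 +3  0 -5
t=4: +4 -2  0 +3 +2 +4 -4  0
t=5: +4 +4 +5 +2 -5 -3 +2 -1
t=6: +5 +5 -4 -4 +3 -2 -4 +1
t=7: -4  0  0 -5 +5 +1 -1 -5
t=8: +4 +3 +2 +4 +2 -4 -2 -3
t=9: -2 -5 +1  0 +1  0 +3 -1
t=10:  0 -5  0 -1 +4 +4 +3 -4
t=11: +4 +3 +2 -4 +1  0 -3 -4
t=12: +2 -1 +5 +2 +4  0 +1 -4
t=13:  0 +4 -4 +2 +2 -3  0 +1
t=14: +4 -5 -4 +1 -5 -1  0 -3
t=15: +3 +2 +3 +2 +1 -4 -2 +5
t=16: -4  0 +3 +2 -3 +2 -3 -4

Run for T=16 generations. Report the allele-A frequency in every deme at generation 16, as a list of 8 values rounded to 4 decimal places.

t=0: k=[0 0 0 0 0 51 0 0]
t=1: x=[0.0000 0.0000 0.0000 0.0000 6.1605 39.2319 6.3233 0.0000] k=[0 0 0 0 2 42 8 0]
t=2: x=[0.0000 0.0000 0.0000 0.2383 6.6032 33.5673 11.4670 1.0075] k=[0 0 0 0 8 30 16 0]
t=3: x=[0.0000 0.0000 0.0000 0.9533 9.7414 26.0721 16.2223 2.0139] k=[0 0 0 6 11 29 16 0]
t=4: x=[0.0000 0.0000 0.7047 5.8409 12.6368 25.6684 16.0996 2.0139] k=[0 0 1 9 15 30 12 2]
t=5: x=[0.0000 0.1157 1.8014 8.7038 16.1739 26.4354 13.3548 3.3541] k=[0 4 7 11 11 23 15 2]
t=6: x=[0.4561 3.7472 6.9793 10.4539 12.5162 20.9394 14.8303 3.7307] k=[5 9 3 6 16 19 11 5]
t=7: x=[5.2217 7.5446 3.9965 6.7951 15.2496 17.9836 11.5902 5.9872] k=[1 8 4 2 20 19 11 1]
t=8: x=[1.7498 6.4584 4.1534 4.3703 17.8212 18.4697 11.0973 2.3072] k=[6 9 6 8 20 14 9 0]
t=9: x=[6.0632 8.0104 6.4688 9.1412 17.9417 14.3744 8.7948 1.1333] k=[4 3 7 9 19 14 12 0]
t=10: x=[3.6939 3.4764 6.6259 9.8970 17.2989 14.6179 11.1384 1.5108] k=[4 0 7 9 21 19 14 0]
t=11: x=[3.3505 1.2735 6.2725 10.1356 19.4279 18.9558 13.3138 1.7624] k=[7 4 8 6 20 19 10 0]
t=12: x=[6.3311 4.6761 7.1364 7.8686 18.3032 18.3482 10.1932 1.2592] k=[8 4 12 10 22 18 11 0]
t=13: x=[7.1736 5.2570 10.5958 11.6077 20.1909 17.9431 10.8508 1.3850] k=[7 9 7 14 22 15 11 2]
t=14: x=[6.9055 8.2434 7.9221 14.0352 20.3114 15.6322 10.7275 3.2285] k=[11 3 4 15 15 15 11 0]
t=15: x=[9.5909 3.9407 5.0950 13.5974 15.0888 14.7803 10.4809 1.3850] k=[13 6 8 16 16 11 8 6]
t=16: x=[11.6297 6.8463 8.5509 14.9508 15.4907 11.4503 8.3832 6.5296] k=[8 7 12 17 12 13 5 3]

[0.0879, 0.0769, 0.1319, 0.1868, 0.1319, 0.1429, 0.0549, 0.0330]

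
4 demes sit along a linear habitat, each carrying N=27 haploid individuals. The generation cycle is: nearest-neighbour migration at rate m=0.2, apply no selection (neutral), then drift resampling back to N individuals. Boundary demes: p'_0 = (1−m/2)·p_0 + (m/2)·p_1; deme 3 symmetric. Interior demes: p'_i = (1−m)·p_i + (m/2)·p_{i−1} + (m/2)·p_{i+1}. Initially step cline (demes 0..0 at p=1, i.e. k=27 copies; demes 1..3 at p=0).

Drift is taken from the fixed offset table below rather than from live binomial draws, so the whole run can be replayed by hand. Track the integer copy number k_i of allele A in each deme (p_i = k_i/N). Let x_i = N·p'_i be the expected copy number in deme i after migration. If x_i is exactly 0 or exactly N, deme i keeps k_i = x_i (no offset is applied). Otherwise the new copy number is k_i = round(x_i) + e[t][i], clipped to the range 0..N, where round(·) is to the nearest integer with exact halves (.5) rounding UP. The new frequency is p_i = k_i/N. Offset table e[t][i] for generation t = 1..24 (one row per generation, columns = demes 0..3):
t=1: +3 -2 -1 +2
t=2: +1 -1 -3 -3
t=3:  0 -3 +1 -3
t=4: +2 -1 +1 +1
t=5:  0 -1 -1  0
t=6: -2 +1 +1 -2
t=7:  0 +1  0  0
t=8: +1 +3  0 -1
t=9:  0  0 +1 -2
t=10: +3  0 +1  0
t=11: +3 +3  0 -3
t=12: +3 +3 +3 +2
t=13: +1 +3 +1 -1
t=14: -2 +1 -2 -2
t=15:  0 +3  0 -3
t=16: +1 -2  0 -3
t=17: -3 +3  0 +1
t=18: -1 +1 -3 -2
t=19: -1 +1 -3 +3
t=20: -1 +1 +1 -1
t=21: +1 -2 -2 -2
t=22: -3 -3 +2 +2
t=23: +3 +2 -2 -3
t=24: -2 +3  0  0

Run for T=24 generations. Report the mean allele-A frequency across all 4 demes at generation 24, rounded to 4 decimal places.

t=0: k=[27 0 0 0]
t=1: x=[24.3000 2.7000 0.0000 0.0000] k=[27 1 0 0]
t=2: x=[24.4000 3.5000 0.1000 0.0000] k=[25 3 0 0]
t=3: x=[22.8000 4.9000 0.3000 0.0000] k=[23 2 1 0]
t=4: x=[20.9000 4.0000 1.0000 0.1000] k=[23 3 2 1]
t=5: x=[21.0000 4.9000 2.0000 1.1000] k=[21 4 1 1]
t=6: x=[19.3000 5.4000 1.3000 1.0000] k=[17 6 2 0]
t=7: x=[15.9000 6.7000 2.2000 0.2000] k=[16 8 2 0]
t=8: x=[15.2000 8.2000 2.4000 0.2000] k=[16 11 2 0]
t=9: x=[15.5000 10.6000 2.7000 0.2000] k=[16 11 4 0]
t=10: x=[15.5000 10.8000 4.3000 0.4000] k=[19 11 5 0]
t=11: x=[18.2000 11.2000 5.1000 0.5000] k=[21 14 5 0]
t=12: x=[20.3000 13.8000 5.4000 0.5000] k=[23 17 8 3]
t=13: x=[22.4000 16.7000 8.4000 3.5000] k=[23 20 9 3]
t=14: x=[22.7000 19.2000 9.5000 3.6000] k=[21 20 8 2]
t=15: x=[20.9000 18.9000 8.6000 2.6000] k=[21 22 9 0]
t=16: x=[21.1000 20.6000 9.4000 0.9000] k=[22 19 9 0]
t=17: x=[21.7000 18.3000 9.1000 0.9000] k=[19 21 9 2]
t=18: x=[19.2000 19.6000 9.5000 2.7000] k=[18 21 7 1]
t=19: x=[18.3000 19.3000 7.8000 1.6000] k=[17 20 5 5]
t=20: x=[17.3000 18.2000 6.5000 5.0000] k=[16 19 8 4]
t=21: x=[16.3000 17.6000 8.7000 4.4000] k=[17 16 7 2]
t=22: x=[16.9000 15.2000 7.4000 2.5000] k=[14 12 9 5]
t=23: x=[13.8000 11.9000 8.9000 5.4000] k=[17 14 7 2]
t=24: x=[16.7000 13.6000 7.2000 2.5000] k=[15 17 7 3]

0.3889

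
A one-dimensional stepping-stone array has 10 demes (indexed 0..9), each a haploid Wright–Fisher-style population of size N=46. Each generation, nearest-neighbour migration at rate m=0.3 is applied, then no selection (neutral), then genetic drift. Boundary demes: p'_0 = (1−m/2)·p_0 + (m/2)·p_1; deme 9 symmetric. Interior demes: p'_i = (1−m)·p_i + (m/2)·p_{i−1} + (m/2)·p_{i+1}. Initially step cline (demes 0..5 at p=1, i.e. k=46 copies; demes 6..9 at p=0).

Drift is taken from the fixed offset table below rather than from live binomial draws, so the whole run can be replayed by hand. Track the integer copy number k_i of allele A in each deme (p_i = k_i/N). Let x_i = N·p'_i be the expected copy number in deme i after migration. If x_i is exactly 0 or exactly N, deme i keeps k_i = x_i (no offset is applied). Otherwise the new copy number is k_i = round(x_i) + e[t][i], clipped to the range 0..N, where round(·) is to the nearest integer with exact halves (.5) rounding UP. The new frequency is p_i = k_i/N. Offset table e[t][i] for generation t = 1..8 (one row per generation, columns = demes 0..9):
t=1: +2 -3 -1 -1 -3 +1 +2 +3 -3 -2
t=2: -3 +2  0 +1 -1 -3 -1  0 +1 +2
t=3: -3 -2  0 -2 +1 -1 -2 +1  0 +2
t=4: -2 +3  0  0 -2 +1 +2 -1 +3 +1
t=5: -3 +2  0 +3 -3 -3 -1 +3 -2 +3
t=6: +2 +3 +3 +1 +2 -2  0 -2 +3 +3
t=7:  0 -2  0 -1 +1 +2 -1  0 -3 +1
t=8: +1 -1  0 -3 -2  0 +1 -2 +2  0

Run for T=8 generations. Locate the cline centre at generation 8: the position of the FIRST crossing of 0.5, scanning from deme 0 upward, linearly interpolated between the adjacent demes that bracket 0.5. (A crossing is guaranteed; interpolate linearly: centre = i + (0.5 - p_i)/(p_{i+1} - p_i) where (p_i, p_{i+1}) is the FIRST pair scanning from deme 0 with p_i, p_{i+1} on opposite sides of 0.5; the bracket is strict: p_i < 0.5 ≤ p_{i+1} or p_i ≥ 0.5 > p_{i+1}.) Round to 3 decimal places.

5.364

t=0: k=[46 46 46 46 46 46 0 0 0 0]
t=1: x=[46.0000 46.0000 46.0000 46.0000 46.0000 39.1000 6.9000 0.0000 0.0000 0.0000] k=[46 46 46 46 46 40 9 0 0 0]
t=2: x=[46.0000 46.0000 46.0000 46.0000 45.1000 36.2500 12.3000 1.3500 0.0000 0.0000] k=[46 46 46 46 44 33 11 1 0 0]
t=3: x=[46.0000 46.0000 46.0000 45.7000 42.6500 31.3500 12.8000 2.3500 0.1500 0.0000] k=[46 46 46 44 44 30 11 3 0 0]
t=4: x=[46.0000 46.0000 45.7000 44.3000 41.9000 29.2500 12.6500 3.7500 0.4500 0.0000] k=[46 46 46 44 40 30 15 3 3 0]
t=5: x=[46.0000 46.0000 45.7000 43.7000 39.1000 29.2500 15.4500 4.8000 2.5500 0.4500] k=[46 46 46 46 36 26 14 8 1 3]
t=6: x=[46.0000 46.0000 46.0000 44.5000 36.0000 25.7000 14.9000 7.8500 2.3500 2.7000] k=[46 46 46 46 38 24 15 6 5 6]
t=7: x=[46.0000 46.0000 46.0000 44.8000 37.1000 24.7500 15.0000 7.2000 5.3000 5.8500] k=[46 46 46 44 38 27 14 7 2 7]
t=8: x=[46.0000 46.0000 45.7000 43.4000 37.2500 26.7000 14.9000 7.3000 3.5000 6.2500] k=[46 46 46 40 35 27 16 5 6 6]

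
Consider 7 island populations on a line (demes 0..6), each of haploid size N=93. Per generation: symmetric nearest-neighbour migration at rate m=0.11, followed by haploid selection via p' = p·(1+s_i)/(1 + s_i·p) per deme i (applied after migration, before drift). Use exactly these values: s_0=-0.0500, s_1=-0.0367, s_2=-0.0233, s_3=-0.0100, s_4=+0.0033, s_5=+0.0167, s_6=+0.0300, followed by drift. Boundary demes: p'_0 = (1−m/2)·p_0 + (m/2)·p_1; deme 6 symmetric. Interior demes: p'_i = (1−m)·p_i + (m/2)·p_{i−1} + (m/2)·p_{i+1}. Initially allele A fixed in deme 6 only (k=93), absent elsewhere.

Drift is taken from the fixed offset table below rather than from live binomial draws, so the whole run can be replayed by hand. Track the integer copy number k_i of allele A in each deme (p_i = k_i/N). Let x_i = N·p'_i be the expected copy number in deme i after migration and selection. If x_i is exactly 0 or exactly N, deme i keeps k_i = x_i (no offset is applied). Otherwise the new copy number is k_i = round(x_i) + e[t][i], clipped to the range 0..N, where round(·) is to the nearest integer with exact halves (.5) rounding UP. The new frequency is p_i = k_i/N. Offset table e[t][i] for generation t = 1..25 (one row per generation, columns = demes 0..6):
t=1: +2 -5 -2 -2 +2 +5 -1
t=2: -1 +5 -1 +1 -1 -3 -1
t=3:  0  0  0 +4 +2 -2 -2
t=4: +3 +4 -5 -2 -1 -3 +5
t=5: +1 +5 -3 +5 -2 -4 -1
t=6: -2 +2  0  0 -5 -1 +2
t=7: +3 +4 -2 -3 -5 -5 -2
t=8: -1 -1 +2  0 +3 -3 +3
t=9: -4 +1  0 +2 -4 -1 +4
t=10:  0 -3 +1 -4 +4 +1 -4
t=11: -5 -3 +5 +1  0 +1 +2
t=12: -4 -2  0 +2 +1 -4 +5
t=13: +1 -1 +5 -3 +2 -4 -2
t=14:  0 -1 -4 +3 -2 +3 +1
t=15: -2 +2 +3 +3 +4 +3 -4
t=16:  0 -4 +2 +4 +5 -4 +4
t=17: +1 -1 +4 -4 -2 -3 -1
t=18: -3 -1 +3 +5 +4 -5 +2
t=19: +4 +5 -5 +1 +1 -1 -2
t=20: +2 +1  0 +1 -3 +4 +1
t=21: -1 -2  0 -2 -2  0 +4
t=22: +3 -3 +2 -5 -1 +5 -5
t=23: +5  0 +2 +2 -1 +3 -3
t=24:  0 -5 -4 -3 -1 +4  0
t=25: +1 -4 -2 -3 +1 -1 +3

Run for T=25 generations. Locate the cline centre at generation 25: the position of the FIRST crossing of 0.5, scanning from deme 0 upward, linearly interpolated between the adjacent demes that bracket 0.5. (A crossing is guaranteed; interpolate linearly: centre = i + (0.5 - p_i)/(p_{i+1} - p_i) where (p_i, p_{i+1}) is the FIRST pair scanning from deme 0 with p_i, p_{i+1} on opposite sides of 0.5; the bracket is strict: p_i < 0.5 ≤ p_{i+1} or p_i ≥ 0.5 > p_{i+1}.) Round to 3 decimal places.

5.654

t=0: k=[0 0 0 0 0 0 93]
t=1: x=[0.0000 0.0000 0.0000 0.0000 0.0000 5.1956 88.0260] k=[0 0 0 0 0 10 87]
t=2: x=[0.0000 0.0000 0.0000 0.0000 0.5518 13.8794 83.0312] k=[0 0 0 0 0 11 82]
t=3: x=[0.0000 0.0000 0.0000 0.0000 0.6070 14.5016 78.4613] k=[0 0 0 0 3 13 76]
t=4: x=[0.0000 0.0000 0.0000 0.1634 3.3958 16.1347 73.0029] k=[0 0 0 0 2 13 78]
t=5: x=[0.0000 0.0000 0.0000 0.1089 2.5030 16.1903 74.8605] k=[0 0 0 5 1 12 74]
t=6: x=[0.0000 0.0000 0.2686 4.4621 1.8309 15.0123 71.0889] k=[0 0 0 4 0 14 73]
t=7: x=[0.0000 0.0000 0.2149 3.5257 0.9932 16.7007 70.2665] k=[0 0 0 1 0 12 68]
t=8: x=[0.0000 0.0000 0.0537 0.8812 0.7173 14.6229 65.4960] k=[0 0 2 1 4 12 68]
t=9: x=[0.0000 0.1060 1.7931 1.2080 4.2885 14.8455 65.4960] k=[0 1 2 3 0 14 69]
t=10: x=[0.0523 0.9637 1.9544 2.7530 0.9381 16.4784 66.5382] k=[0 0 3 0 5 17 63]
t=11: x=[0.0000 0.1590 2.6095 0.4356 5.4017 19.1203 61.0924] k=[0 0 8 1 5 20 63]
t=12: x=[0.0000 0.4239 7.0204 1.5892 5.6224 21.8153 61.2559] k=[0 0 7 4 7 18 66]
t=13: x=[0.0000 0.3709 6.3099 4.2887 7.4626 20.2966 63.9537] k=[0 0 11 1 9 16 62]
t=14: x=[0.0000 0.5829 9.6394 1.9705 8.9717 18.3881 60.1011] k=[0 0 6 5 7 21 61]
t=15: x=[0.0000 0.3179 5.4919 5.1162 7.6832 22.7131 59.4366] k=[0 2 8 8 12 26 55]
t=16: x=[0.1045 2.1404 7.5057 8.1450 12.5858 27.1422 54.0756] k=[0 0 10 12 18 23 58]
t=17: x=[0.0000 0.5299 9.3597 12.1137 17.9928 24.9512 56.7311] k=[0 0 13 8 16 22 56]
t=18: x=[0.0000 0.6890 11.7656 8.6359 15.9335 23.8324 54.7971] k=[0 0 15 14 20 19 57]
t=19: x=[0.0000 0.7950 13.8400 14.2632 19.6660 21.4168 55.5729] k=[0 6 9 15 21 20 54]
t=20: x=[0.3136 5.6338 8.9721 14.8740 20.6679 22.2037 52.8059] k=[2 7 9 16 18 26 54]
t=21: x=[2.1639 6.6020 9.0800 15.5941 18.3785 27.4191 53.1346] k=[1 5 9 14 16 27 57]
t=22: x=[1.1598 4.8260 8.8641 13.7171 16.5398 28.3705 56.0104] k=[4 2 11 9 16 33 51]
t=23: x=[3.7032 2.5120 10.1793 9.4097 16.5949 33.4087 50.6925] k=[9 3 12 11 16 36 48]
t=24: x=[8.2751 3.6902 11.2154 11.2304 16.8705 35.9245 48.0268] k=[8 0 7 8 16 40 48]
t=25: x=[7.2113 0.7950 6.5255 8.3086 16.9256 39.4959 48.2466] k=[8 0 5 5 18 38 51]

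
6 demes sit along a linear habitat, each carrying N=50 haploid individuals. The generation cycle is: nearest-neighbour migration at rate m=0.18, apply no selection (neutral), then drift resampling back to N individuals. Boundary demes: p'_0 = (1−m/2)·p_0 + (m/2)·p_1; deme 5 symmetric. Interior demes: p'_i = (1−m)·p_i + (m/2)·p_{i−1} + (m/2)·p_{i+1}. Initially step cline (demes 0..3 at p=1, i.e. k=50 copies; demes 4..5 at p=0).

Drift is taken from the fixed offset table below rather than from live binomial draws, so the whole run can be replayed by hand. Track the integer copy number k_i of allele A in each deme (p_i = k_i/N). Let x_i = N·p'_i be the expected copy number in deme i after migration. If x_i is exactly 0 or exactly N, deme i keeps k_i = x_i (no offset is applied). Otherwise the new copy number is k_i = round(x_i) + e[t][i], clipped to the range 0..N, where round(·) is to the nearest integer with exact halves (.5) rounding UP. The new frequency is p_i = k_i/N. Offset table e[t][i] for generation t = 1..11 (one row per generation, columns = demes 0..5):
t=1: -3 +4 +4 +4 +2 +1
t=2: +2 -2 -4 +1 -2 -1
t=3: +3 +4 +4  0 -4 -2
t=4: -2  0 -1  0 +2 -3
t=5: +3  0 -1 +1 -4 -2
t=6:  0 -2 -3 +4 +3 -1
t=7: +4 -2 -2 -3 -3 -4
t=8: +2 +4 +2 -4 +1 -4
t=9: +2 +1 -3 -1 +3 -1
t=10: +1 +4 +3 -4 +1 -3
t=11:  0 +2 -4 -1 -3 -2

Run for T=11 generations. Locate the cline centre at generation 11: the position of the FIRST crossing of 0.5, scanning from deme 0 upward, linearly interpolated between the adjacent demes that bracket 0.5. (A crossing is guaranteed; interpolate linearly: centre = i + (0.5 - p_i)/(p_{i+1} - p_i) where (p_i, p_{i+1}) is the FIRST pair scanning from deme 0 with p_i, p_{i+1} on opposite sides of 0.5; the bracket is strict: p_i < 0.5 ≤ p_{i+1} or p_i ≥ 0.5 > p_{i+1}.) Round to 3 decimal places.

t=0: k=[50 50 50 50 0 0]
t=1: x=[50.0000 50.0000 50.0000 45.5000 4.5000 0.0000] k=[50 50 50 50 7 0]
t=2: x=[50.0000 50.0000 50.0000 46.1300 10.2400 0.6300] k=[50 50 50 47 8 0]
t=3: x=[50.0000 50.0000 49.7300 43.7600 10.7900 0.7200] k=[50 50 50 44 7 0]
t=4: x=[50.0000 50.0000 49.4600 41.2100 9.7000 0.6300] k=[50 50 48 41 12 0]
t=5: x=[50.0000 49.8200 47.5500 39.0200 13.5300 1.0800] k=[50 50 47 40 10 0]
t=6: x=[50.0000 49.7300 46.6400 37.9300 11.8000 0.9000] k=[50 48 44 42 15 0]
t=7: x=[49.8200 47.8200 44.1800 39.7500 16.0800 1.3500] k=[50 46 42 37 13 0]
t=8: x=[49.6400 46.0000 41.9100 35.2900 13.9900 1.1700] k=[50 50 44 31 15 0]
t=9: x=[50.0000 49.4600 43.3700 30.7300 15.0900 1.3500] k=[50 50 40 30 18 0]
t=10: x=[50.0000 49.1000 40.0000 29.8200 17.4600 1.6200] k=[50 50 43 26 18 0]
t=11: x=[50.0000 49.3700 42.1000 26.8100 17.1000 1.6200] k=[50 50 38 26 14 0]

3.083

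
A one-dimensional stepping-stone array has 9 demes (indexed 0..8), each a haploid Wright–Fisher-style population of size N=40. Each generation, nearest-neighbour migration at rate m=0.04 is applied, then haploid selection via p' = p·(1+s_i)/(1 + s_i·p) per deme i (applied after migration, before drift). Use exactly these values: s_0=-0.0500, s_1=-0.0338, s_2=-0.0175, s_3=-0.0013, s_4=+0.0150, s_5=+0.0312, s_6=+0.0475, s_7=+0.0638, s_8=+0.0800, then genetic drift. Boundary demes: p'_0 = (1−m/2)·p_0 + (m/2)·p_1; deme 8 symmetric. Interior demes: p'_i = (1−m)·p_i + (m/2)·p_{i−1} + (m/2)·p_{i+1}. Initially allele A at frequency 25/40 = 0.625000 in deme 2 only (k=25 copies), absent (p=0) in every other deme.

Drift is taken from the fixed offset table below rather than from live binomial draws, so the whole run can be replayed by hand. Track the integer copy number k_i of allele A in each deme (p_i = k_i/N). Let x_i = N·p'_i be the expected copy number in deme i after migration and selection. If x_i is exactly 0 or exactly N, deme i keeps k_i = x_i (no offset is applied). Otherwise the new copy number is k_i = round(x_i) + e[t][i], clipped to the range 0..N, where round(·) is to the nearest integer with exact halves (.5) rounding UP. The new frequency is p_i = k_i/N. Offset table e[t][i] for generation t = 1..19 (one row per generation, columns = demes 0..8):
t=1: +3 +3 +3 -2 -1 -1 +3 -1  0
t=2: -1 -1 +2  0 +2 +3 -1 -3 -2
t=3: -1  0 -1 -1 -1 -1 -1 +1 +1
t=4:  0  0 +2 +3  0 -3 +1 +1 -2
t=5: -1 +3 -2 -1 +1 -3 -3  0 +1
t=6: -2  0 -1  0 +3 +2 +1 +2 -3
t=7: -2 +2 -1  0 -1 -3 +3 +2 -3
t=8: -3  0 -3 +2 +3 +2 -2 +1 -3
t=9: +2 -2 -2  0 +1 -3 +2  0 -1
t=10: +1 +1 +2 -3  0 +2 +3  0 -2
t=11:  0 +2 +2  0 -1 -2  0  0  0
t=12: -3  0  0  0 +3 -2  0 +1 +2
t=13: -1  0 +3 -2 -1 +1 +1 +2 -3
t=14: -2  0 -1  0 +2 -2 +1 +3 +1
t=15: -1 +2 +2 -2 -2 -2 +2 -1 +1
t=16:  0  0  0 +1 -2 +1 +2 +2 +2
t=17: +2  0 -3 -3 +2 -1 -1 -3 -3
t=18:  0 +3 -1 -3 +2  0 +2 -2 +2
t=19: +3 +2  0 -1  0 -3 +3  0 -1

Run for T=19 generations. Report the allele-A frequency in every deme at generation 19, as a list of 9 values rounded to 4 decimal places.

[0.1250, 0.3500, 0.2500, 0.0000, 0.2500, 0.0000, 0.4000, 0.0750, 0.0500]

t=0: k=[0 0 25 0 0 0 0 0 0]
t=1: x=[0.0000 0.4833 23.8302 0.4994 0.0000 0.0000 0.0000 0.0000 0.0000] k=[0 3 27 0 0 0 0 0 0]
t=2: x=[0.0570 3.3140 25.8188 0.5393 0.0000 0.0000 0.0000 0.0000 0.0000] k=[0 2 28 1 0 0 0 0 0]
t=3: x=[0.0380 2.4012 26.7842 1.5181 0.0203 0.0000 0.0000 0.0000 0.0000] k=[0 2 26 1 0 0 0 0 0]
t=4: x=[0.0380 2.3624 24.8542 1.4781 0.0203 0.0000 0.0000 0.0000 0.0000] k=[0 2 27 4 0 0 0 0 0]
t=5: x=[0.0380 2.3818 25.8791 4.3749 0.0812 0.0000 0.0000 0.0000 0.0000] k=[0 5 24 3 1 0 0 0 0]
t=6: x=[0.0950 5.1244 23.0277 3.3760 1.0349 0.0206 0.0000 0.0000 0.0000] k=[0 5 22 3 4 2 0 0 0]
t=7: x=[0.0950 5.0854 21.1041 3.3960 3.9932 2.0592 0.0419 0.0000 0.0000] k=[0 7 20 3 3 0 3 0 0]
t=8: x=[0.1330 6.9210 19.2237 3.3360 2.9808 0.1237 3.0065 0.0638 0.0000] k=[0 7 16 5 6 2 1 1 0]
t=9: x=[0.1330 6.8428 15.4323 5.2341 5.9753 2.1209 1.0672 1.0409 0.0216] k=[2 5 13 5 7 0 3 1 0]
t=10: x=[1.9621 4.9489 12.5276 5.1941 6.9046 0.2062 3.0273 1.0833 0.0216] k=[3 6 15 2 7 2 6 1 0]
t=11: x=[2.9182 5.9439 14.3969 2.3571 6.8844 2.2442 6.0546 1.1469 0.0216] k=[3 8 16 2 6 0 6 1 0]
t=12: x=[2.9565 7.8410 15.3925 2.3571 5.8742 0.2474 6.0133 1.1469 0.0216] k=[0 8 15 2 9 0 6 2 2]
t=13: x=[0.1520 7.7626 14.4367 2.3971 8.7816 0.3093 6.0339 2.2054 2.1514] k=[0 8 17 0 8 1 7 4 0]
t=14: x=[0.1520 7.8018 16.3092 0.4994 7.7930 1.2980 7.0866 4.2072 0.0864] k=[0 8 15 0 10 0 8 7 1]
t=15: x=[0.1520 7.7626 14.3969 0.4994 9.7090 0.3711 8.1161 7.2603 1.2069] k=[0 10 16 0 8 0 10 6 2]
t=16: x=[0.1900 9.6657 15.3925 0.4794 7.7728 0.3711 10.0655 6.3223 2.2371] k=[0 10 15 1 6 1 12 8 4]
t=17: x=[0.1900 9.6461 14.4566 1.3783 5.8742 1.3598 12.0878 8.4032 4.3707] k=[2 10 11 0 8 0 11 5 1]
t=18: x=[2.0576 9.6068 10.6217 0.3795 7.7728 0.3917 11.0268 5.3188 1.1639] k=[2 13 10 0 10 0 13 3 3]
t=19: x=[2.1149 12.4236 9.7294 0.3995 9.7090 0.4742 12.9429 3.3869 3.2207] k=[5 14 10 0 10 0 16 3 2]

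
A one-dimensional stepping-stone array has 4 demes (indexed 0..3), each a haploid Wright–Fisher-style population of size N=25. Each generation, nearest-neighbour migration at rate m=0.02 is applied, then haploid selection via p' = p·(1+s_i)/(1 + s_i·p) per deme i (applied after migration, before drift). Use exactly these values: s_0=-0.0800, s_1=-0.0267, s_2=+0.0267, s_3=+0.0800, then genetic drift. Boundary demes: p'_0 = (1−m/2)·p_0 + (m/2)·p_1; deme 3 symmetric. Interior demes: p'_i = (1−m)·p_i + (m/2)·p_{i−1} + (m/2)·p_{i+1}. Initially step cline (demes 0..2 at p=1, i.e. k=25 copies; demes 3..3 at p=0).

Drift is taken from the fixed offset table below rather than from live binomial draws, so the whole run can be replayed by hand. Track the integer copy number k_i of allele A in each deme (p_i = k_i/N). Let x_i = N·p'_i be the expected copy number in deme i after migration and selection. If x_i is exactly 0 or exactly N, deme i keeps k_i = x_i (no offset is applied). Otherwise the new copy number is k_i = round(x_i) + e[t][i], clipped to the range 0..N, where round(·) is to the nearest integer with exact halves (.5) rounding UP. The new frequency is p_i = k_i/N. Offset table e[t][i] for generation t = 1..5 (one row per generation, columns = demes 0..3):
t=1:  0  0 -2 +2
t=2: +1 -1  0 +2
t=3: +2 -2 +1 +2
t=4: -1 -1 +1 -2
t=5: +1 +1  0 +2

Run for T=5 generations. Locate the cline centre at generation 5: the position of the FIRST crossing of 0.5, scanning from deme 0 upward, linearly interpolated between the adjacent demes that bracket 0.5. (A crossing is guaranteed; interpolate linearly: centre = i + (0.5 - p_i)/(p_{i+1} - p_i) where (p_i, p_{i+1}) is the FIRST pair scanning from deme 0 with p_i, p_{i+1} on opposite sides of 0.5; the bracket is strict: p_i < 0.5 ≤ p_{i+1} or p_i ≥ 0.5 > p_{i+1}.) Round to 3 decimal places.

t=0: k=[25 25 25 0]
t=1: x=[25.0000 25.0000 24.7564 0.2698] k=[25 25 23 2]
t=2: x=[25.0000 24.9795 22.8621 2.3700] k=[25 24 23 4]
t=3: x=[24.9891 23.9737 22.8719 4.4653] k=[25 22 24 6]
t=4: x=[24.9674 21.9789 23.8297 6.5450] k=[24 21 25 5]
t=5: x=[23.8844 20.9795 24.7662 5.5241] k=[25 22 25 8]

2.735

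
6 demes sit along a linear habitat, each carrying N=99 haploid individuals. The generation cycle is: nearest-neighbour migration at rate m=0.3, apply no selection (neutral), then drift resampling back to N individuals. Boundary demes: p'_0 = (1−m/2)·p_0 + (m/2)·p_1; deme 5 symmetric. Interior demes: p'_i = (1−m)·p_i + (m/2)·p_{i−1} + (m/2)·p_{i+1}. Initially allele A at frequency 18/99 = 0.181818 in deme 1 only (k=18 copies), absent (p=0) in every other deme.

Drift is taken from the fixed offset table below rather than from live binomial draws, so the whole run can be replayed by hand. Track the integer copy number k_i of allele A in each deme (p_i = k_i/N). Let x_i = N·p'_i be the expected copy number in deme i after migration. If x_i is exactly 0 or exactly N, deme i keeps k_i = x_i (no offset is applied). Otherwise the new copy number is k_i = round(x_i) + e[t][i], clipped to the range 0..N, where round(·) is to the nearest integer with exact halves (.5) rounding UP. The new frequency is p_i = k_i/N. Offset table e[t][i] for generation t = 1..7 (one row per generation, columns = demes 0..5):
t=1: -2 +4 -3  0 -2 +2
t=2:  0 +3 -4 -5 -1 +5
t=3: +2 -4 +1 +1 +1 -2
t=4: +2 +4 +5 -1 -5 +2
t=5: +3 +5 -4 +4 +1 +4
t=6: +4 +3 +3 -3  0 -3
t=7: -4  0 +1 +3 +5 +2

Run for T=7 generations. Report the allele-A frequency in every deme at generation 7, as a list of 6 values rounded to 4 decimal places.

t=0: k=[0 18 0 0 0 0]
t=1: x=[2.7000 12.6000 2.7000 0.0000 0.0000 0.0000] k=[1 17 0 0 0 0]
t=2: x=[3.4000 12.0500 2.5500 0.0000 0.0000 0.0000] k=[3 15 0 0 0 0]
t=3: x=[4.8000 10.9500 2.2500 0.0000 0.0000 0.0000] k=[7 7 3 0 0 0]
t=4: x=[7.0000 6.4000 3.1500 0.4500 0.0000 0.0000] k=[9 10 8 0 0 0]
t=5: x=[9.1500 9.5500 7.1000 1.2000 0.0000 0.0000] k=[12 15 3 5 0 0]
t=6: x=[12.4500 12.7500 5.1000 3.9500 0.7500 0.0000] k=[16 16 8 1 1 0]
t=7: x=[16.0000 14.8000 8.1500 2.0500 0.8500 0.1500] k=[12 15 9 5 6 2]

[0.1212, 0.1515, 0.0909, 0.0505, 0.0606, 0.0202]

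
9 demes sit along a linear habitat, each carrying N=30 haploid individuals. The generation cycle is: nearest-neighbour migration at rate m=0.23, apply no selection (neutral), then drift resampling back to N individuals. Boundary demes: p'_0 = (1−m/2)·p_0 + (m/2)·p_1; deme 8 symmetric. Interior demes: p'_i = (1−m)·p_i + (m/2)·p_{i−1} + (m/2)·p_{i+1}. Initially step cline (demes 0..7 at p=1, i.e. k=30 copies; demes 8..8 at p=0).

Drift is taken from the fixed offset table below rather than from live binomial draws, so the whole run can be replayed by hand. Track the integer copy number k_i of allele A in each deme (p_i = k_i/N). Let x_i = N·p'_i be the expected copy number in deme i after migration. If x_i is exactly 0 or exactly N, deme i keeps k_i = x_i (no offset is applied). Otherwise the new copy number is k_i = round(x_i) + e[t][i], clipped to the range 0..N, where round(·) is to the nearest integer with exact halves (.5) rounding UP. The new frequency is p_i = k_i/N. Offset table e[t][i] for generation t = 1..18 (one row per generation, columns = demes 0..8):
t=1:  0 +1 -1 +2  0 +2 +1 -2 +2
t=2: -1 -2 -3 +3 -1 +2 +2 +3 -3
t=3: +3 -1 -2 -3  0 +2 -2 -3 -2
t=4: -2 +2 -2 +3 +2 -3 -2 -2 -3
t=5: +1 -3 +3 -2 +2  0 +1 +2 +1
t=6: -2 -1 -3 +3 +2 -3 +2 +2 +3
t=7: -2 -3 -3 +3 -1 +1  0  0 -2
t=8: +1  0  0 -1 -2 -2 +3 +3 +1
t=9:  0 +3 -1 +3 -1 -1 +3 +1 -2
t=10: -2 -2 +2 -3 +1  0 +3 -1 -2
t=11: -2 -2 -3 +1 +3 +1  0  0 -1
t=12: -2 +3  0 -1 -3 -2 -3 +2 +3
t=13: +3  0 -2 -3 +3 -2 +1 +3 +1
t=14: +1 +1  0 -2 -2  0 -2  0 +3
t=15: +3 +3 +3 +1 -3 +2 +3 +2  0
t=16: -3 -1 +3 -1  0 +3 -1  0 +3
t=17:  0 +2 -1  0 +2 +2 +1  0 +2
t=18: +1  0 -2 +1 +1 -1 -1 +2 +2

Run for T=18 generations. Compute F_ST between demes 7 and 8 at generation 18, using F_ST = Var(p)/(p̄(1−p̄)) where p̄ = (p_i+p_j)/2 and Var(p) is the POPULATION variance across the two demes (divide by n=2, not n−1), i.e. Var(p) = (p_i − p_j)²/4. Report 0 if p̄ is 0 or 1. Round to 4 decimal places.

t=0: k=[30 30 30 30 30 30 30 30 0]
t=1: x=[30.0000 30.0000 30.0000 30.0000 30.0000 30.0000 30.0000 26.5500 3.4500] k=[30 30 30 30 30 30 30 25 5]
t=2: x=[30.0000 30.0000 30.0000 30.0000 30.0000 30.0000 29.4250 23.2750 7.3000] k=[30 30 30 30 30 30 30 26 4]
t=3: x=[30.0000 30.0000 30.0000 30.0000 30.0000 30.0000 29.5400 23.9300 6.5300] k=[30 30 30 30 30 30 28 21 5]
t=4: x=[30.0000 30.0000 30.0000 30.0000 30.0000 29.7700 27.4250 19.9650 6.8400] k=[30 30 30 30 30 27 25 18 4]
t=5: x=[30.0000 30.0000 30.0000 30.0000 29.6550 27.1150 24.4250 17.1950 5.6100] k=[30 30 30 30 30 27 25 19 7]
t=6: x=[30.0000 30.0000 30.0000 30.0000 29.6550 27.1150 24.5400 18.3100 8.3800] k=[30 30 30 30 30 24 27 20 11]
t=7: x=[30.0000 30.0000 30.0000 30.0000 29.3100 25.0350 25.8500 19.7700 12.0350] k=[30 30 30 30 28 26 26 20 10]
t=8: x=[30.0000 30.0000 30.0000 29.7700 28.0000 26.2300 25.3100 19.5400 11.1500] k=[30 30 30 29 26 24 28 23 12]
t=9: x=[30.0000 30.0000 29.8850 28.7700 26.1150 24.6900 26.9650 22.3100 13.2650] k=[30 30 29 30 25 24 30 23 11]
t=10: x=[30.0000 29.8850 29.2300 29.3100 25.4600 24.8050 28.5050 22.4250 12.3800] k=[30 28 30 26 26 25 30 21 10]
t=11: x=[29.7700 28.4600 29.3100 26.4600 25.8850 25.6900 28.3900 20.7700 11.2650] k=[28 26 26 27 29 27 28 21 10]
t=12: x=[27.7700 26.2300 26.1150 27.1150 28.5400 27.3450 27.0800 20.5400 11.2650] k=[26 29 26 26 26 25 24 23 14]
t=13: x=[26.3450 28.3100 26.3450 26.0000 25.8850 25.0000 24.0000 22.0800 15.0350] k=[29 28 24 23 29 23 25 25 16]
t=14: x=[28.8850 27.6550 24.3450 23.8050 27.6200 23.9200 24.7700 23.9650 17.0350] k=[30 29 24 22 26 24 23 24 20]
t=15: x=[29.8850 28.5400 24.3450 22.6900 25.3100 24.1150 23.2300 23.4250 20.4600] k=[30 30 27 24 22 26 26 25 20]
t=16: x=[30.0000 29.6550 27.0000 24.1150 22.6900 25.5400 25.8850 24.5400 20.5750] k=[30 29 30 23 23 29 25 25 24]
t=17: x=[29.8850 29.2300 29.0800 23.8050 23.6900 27.8500 25.4600 24.8850 24.1150] k=[30 30 28 24 26 30 26 25 26]
t=18: x=[30.0000 29.7700 27.7700 24.6900 26.2300 29.0800 26.3450 25.2300 25.8850] k=[30 30 26 26 27 28 25 27 28]

0.0036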